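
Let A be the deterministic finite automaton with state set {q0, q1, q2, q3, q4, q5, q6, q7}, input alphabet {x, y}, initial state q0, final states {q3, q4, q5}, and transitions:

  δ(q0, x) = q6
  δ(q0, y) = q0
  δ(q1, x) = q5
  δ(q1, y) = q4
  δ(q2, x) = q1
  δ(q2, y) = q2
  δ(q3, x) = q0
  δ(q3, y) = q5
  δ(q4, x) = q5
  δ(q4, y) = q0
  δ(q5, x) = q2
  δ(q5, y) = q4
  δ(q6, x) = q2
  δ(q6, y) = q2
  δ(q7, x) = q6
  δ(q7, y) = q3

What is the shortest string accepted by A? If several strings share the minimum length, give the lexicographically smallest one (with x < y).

A breadth-first search from q0 reaches an accepting state first via the path q0 → q6 → q2 → q1 → q5 on input xxxx.
No string of length < 4 is accepted (BFS exhausts all shorter strings without reaching an accepting state), and xxxx is the lexicographically least accepting string of length 4.

xxxx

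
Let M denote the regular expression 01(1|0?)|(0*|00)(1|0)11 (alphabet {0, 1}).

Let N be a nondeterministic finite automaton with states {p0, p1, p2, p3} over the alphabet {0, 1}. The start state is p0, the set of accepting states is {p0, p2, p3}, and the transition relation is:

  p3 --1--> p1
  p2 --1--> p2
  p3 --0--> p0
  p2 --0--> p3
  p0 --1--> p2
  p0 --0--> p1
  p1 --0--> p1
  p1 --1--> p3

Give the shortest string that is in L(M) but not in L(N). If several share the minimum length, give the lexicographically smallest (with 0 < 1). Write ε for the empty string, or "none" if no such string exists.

011

The string 011 is accepted by M but not by N.
No shorter string lies in the difference, and 011 is the lexicographically first length-3 string in L(M) \ L(N).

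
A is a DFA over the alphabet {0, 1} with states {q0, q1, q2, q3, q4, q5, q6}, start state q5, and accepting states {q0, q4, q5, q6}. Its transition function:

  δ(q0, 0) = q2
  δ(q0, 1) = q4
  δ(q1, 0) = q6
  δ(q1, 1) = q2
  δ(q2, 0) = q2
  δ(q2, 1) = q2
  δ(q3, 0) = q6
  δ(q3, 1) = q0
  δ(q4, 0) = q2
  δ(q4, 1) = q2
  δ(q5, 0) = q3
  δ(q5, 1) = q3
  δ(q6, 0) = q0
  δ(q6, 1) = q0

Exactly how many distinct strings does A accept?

15

The useful subgraph on states {q0, q3, q4, q5, q6} is acyclic, so L(A) is finite; the longest accepting path visits 5 useful states, giving maximum string length 4.
Counting accepting paths from q5 by length: 1 of length 0, 4 of length 2, 6 of length 3, 4 of length 4. Total 15.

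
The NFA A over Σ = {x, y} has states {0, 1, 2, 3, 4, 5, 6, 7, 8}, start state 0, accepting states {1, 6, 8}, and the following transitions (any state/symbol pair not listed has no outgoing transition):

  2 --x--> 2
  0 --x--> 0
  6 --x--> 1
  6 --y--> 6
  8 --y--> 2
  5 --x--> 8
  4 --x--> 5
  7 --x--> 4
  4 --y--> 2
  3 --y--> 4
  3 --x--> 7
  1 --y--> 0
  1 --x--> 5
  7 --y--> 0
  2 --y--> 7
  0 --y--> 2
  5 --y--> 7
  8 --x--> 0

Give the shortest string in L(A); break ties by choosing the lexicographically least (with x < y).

A breadth-first search from 0 reaches an accepting state first via the path 0 → 2 → 7 → 4 → 5 → 8 on input yyxxx.
No string of length < 5 is accepted (BFS exhausts all shorter strings without reaching an accepting state), and yyxxx is the lexicographically least accepting string of length 5.

yyxxx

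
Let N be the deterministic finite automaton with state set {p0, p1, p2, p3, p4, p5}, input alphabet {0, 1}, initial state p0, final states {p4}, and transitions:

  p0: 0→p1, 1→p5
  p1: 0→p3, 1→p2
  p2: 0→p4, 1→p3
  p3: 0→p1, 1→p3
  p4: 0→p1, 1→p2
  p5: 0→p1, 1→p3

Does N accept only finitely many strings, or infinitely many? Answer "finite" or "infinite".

infinite

State p1 is reachable from the start and can reach an accepting state, and it lies on the cycle p1 → p2 → p3 → p1.
Traversing that cycle any number of times yields accepted strings of unbounded length, so the language is infinite.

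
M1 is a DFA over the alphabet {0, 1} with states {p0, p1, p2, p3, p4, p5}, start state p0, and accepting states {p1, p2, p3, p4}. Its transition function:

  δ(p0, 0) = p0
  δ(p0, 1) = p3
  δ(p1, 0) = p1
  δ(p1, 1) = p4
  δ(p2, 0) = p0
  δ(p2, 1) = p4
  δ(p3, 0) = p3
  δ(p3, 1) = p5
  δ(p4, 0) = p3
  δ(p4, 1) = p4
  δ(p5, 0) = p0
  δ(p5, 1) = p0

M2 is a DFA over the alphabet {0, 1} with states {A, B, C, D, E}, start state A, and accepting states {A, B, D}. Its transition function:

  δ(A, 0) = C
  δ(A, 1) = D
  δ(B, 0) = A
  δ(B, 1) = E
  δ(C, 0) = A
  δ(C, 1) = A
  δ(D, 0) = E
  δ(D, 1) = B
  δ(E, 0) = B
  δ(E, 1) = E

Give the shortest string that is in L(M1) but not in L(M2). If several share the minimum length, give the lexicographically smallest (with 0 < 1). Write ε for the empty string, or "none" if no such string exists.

The string 10 is accepted by M1 but not by M2.
No shorter string lies in the difference, and 10 is the lexicographically first length-2 string in L(M1) \ L(M2).

10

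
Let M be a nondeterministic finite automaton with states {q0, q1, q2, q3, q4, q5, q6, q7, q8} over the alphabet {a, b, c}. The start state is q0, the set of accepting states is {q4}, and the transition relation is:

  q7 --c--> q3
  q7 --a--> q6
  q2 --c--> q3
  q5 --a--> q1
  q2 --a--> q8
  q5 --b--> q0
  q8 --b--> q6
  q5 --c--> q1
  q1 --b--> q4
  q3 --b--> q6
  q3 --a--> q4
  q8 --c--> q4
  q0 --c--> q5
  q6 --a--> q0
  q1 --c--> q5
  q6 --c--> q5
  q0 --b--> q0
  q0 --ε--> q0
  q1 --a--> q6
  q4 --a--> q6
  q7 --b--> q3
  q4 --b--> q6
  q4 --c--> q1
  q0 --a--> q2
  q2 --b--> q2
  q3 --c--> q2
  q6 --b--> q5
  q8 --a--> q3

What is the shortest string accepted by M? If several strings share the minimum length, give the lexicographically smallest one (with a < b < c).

aac

A breadth-first search from q0 reaches an accepting state first via the path q0 → q2 → q8 → q4 on input aac.
No string of length < 3 is accepted (BFS exhausts all shorter strings without reaching an accepting state), and aac is the lexicographically least accepting string of length 3.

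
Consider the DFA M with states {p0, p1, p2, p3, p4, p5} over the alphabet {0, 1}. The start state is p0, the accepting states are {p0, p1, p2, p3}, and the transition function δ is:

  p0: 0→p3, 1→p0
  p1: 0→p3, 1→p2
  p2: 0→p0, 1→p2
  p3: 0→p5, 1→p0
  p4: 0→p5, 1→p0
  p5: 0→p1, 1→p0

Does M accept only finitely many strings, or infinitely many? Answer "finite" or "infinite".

infinite

State p0 is reachable from the start and can reach an accepting state, and it lies on the cycle p0 → p0.
Traversing that cycle any number of times yields accepted strings of unbounded length, so the language is infinite.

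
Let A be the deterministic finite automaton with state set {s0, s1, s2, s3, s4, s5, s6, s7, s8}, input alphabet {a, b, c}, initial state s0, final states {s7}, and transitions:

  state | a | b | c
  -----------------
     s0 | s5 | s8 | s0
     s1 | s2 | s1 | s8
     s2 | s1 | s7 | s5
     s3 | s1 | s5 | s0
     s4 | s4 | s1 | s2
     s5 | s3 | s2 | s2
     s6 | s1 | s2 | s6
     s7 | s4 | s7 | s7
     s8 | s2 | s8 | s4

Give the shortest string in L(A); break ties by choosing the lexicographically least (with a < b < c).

abb

A breadth-first search from s0 reaches an accepting state first via the path s0 → s5 → s2 → s7 on input abb.
No string of length < 3 is accepted (BFS exhausts all shorter strings without reaching an accepting state), and abb is the lexicographically least accepting string of length 3.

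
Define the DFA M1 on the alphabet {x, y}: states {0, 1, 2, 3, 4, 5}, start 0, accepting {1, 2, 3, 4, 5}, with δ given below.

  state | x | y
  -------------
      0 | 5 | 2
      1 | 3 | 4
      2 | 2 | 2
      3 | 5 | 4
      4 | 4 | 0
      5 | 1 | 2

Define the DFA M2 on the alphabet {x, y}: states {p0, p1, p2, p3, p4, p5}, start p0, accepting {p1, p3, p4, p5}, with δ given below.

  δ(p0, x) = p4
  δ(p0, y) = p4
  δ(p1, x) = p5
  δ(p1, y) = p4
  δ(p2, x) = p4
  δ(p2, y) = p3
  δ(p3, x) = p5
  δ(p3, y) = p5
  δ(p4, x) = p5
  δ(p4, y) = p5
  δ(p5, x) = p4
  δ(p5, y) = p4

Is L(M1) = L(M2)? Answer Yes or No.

No

The string xxyy is accepted by M2 but rejected by M1.
So L(M1) ≠ L(M2).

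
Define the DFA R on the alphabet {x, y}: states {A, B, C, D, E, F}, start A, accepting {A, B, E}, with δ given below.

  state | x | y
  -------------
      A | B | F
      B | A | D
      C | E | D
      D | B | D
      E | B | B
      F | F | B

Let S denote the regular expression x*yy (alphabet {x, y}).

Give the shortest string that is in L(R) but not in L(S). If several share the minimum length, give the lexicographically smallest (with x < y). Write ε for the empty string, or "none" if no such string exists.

ε

The empty string ε is accepted by R but not by S.
Since ε is the unique shortest string, it is the required witness.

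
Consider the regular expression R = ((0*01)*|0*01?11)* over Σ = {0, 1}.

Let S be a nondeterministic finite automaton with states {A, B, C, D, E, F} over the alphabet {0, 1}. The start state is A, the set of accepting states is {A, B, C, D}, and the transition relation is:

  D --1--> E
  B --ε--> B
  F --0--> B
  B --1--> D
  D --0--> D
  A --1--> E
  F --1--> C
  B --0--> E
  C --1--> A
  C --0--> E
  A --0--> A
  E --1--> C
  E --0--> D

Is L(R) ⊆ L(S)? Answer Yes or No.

The string 01 is in L(R) but not in L(S).
So L(R) ⊄ L(S).

No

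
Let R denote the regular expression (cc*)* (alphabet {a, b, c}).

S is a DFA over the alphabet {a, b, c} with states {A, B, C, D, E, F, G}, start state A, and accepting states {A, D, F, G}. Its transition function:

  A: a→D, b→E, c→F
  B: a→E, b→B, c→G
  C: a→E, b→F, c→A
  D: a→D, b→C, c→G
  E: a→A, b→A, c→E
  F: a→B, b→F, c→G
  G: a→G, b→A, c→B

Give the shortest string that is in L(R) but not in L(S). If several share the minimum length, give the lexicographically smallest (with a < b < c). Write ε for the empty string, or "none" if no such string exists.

ccc

The string ccc is accepted by R but not by S.
No shorter string lies in the difference, and ccc is the lexicographically first length-3 string in L(R) \ L(S).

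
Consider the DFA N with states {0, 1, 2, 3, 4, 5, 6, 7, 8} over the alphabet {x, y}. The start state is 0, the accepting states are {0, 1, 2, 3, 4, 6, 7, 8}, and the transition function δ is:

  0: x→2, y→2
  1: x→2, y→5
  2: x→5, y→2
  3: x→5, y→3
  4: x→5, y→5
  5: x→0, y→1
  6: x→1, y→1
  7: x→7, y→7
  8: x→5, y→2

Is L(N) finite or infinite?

State 2 is reachable from the start and can reach an accepting state, and it lies on the cycle 2 → 2.
Traversing that cycle any number of times yields accepted strings of unbounded length, so the language is infinite.

infinite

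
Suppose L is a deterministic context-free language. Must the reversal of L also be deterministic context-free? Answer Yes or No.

L = {c bⁿaⁿ : n≥0} ∪ {d b²ⁿaⁿ : n≥0} is a DCFL: the first symbol tells a deterministic PDA whether to pop one or two b's per a. Its reversal Lᴿ = {aⁿbⁿ c : n≥0} ∪ {aⁿb²ⁿ d : n≥0} is not. DCFLs are closed under right quotient by regular languages, and Lᴿ/{c, d} = {aⁿbⁿ : n≥0} ∪ {aⁿb²ⁿ : n≥0} — the standard context-free language accepted by no deterministic PDA (intuitively the machine would have to commit to a b-to-a ratio before the distinguishing marker arrives; formally, a DPDA for it would have a single run on aⁿb²ⁿ, accepting after the prefix aⁿbⁿ and accepting again after n more b's; an ordinary PDA that simulates it on a's and b's and, at any moment when it is accepting, may switch to reading only a fresh letter e while feeding each e to the simulation as a b, would accept aⁱbʲeᵏ (k≥1) exactly when both aⁱbʲ and aⁱbʲ⁺ᵏ are in the language, i.e. its language intersected with the regular set a*b*e⁺ would be exactly {aⁿbⁿeⁿ : n≥1} — impossible, since context-free languages are closed under intersection with regular sets and {aⁿbⁿeⁿ} is not context-free). So Lᴿ cannot be a DCFL.

No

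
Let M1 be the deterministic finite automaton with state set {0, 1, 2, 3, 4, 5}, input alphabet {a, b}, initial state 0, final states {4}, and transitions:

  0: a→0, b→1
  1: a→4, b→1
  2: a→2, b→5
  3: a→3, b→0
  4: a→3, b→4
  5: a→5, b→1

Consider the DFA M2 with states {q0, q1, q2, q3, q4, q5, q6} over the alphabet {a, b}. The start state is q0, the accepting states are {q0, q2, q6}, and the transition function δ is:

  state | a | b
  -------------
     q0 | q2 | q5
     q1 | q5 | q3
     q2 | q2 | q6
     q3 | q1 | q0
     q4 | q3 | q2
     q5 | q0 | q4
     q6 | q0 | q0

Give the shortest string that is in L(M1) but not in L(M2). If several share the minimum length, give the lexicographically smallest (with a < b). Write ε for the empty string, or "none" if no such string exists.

bab

The string bab is accepted by M1 but not by M2.
No shorter string lies in the difference, and bab is the lexicographically first length-3 string in L(M1) \ L(M2).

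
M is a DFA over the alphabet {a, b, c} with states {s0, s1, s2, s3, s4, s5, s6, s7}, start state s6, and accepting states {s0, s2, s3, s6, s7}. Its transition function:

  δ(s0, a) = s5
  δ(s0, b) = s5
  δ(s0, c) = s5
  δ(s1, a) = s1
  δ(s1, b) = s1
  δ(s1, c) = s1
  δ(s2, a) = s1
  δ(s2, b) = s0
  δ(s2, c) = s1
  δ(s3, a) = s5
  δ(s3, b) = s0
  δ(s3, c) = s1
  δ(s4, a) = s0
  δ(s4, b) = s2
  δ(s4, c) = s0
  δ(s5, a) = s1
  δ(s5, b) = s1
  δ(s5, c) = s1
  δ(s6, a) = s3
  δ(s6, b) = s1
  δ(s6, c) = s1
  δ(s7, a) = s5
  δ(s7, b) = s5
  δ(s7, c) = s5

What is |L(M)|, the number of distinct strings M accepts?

The useful subgraph on states {s0, s3, s6} is acyclic, so L(M) is finite; the longest accepting path visits 3 useful states, giving maximum string length 2.
Counting accepting paths from s6 by length: 1 of length 0, 1 of length 1, 1 of length 2. Total 3.

3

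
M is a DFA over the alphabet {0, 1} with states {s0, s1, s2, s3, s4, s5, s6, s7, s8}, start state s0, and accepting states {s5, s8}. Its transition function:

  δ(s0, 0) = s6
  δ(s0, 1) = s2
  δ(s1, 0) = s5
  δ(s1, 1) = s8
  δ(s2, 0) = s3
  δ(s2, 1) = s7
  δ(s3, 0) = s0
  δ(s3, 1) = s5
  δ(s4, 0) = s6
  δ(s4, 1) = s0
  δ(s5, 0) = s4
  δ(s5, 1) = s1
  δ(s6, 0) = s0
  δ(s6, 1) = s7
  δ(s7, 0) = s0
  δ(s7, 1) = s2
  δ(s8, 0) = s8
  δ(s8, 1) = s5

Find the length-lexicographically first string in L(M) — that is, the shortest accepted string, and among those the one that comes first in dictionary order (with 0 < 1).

101

A breadth-first search from s0 reaches an accepting state first via the path s0 → s2 → s3 → s5 on input 101.
No string of length < 3 is accepted (BFS exhausts all shorter strings without reaching an accepting state), and 101 is the lexicographically least accepting string of length 3.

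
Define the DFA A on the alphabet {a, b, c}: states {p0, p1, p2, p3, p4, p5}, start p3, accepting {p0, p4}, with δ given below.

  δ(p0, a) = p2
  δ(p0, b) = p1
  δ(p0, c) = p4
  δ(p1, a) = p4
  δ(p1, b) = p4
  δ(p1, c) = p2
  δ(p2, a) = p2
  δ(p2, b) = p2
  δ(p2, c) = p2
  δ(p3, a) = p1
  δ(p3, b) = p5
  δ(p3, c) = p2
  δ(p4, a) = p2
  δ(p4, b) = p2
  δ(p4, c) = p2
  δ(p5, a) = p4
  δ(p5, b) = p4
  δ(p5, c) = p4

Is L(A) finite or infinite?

finite

The useful states (reachable from p3 and able to reach an accepting state) are {p1, p3, p4, p5}.
Restricted to these states the transition graph has no cycle, so every accepting path has bounded length and L is finite.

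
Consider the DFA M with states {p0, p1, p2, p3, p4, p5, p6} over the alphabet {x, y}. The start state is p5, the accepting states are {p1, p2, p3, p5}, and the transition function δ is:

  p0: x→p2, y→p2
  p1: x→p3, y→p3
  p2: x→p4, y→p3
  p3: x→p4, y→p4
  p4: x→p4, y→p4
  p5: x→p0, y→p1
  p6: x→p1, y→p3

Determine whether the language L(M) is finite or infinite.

The useful states (reachable from p5 and able to reach an accepting state) are {p0, p1, p2, p3, p5}.
Restricted to these states the transition graph has no cycle, so every accepting path has bounded length and L is finite.

finite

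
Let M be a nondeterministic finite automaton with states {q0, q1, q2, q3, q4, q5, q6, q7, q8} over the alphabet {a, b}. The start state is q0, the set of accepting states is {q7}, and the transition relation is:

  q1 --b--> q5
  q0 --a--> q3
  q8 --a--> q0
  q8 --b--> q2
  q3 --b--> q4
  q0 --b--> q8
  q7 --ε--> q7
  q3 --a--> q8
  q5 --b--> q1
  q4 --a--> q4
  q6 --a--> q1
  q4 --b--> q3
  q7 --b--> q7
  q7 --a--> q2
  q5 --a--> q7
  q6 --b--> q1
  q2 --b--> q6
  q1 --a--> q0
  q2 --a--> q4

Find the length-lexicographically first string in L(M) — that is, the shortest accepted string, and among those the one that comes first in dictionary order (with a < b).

bbbaba

A breadth-first search from q0 reaches an accepting state first via the path q0 → q8 → q2 → q6 → q1 → q5 → q7 on input bbbaba.
No string of length < 6 is accepted (BFS exhausts all shorter strings without reaching an accepting state), and bbbaba is the lexicographically least accepting string of length 6.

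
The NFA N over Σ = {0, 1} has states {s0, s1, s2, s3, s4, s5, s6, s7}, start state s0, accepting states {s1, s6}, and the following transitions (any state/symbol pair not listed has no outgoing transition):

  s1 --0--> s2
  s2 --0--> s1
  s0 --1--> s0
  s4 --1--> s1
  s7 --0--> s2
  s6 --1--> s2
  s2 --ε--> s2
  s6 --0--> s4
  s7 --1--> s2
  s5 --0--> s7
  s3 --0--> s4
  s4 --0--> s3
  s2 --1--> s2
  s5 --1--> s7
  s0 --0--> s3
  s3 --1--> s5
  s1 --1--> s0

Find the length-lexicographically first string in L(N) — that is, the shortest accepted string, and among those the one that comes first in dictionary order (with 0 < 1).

001

A breadth-first search from s0 reaches an accepting state first via the path s0 → s3 → s4 → s1 on input 001.
No string of length < 3 is accepted (BFS exhausts all shorter strings without reaching an accepting state), and 001 is the lexicographically least accepting string of length 3.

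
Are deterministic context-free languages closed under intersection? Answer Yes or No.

DCFLs are closed under complement (normalise the DPDA to read all of its input, then flip the verdict). If they were also closed under intersection, De Morgan would make them closed under union; but {aⁿbⁿ : n≥0} and {aⁿb²ⁿ : n≥0} are DCFLs (push the a's; pop one per b, respectively one per two b's) whose union no deterministic PDA accepts: a DPDA for it would have a single run on aⁿb²ⁿ, accepting after the prefix aⁿbⁿ and accepting again after n more b's; an ordinary PDA that simulates it on a's and b's and, at any moment when it is accepting, may switch to reading only a fresh letter c while feeding each c to the simulation as a b, would accept aⁱbʲcᵏ (k≥1) exactly when both aⁱbʲ and aⁱbʲ⁺ᵏ are in the language, i.e. its language intersected with the regular set a*b*c⁺ would be exactly {aⁿbⁿcⁿ : n≥1} — impossible, since context-free languages are closed under intersection with regular sets and {aⁿbⁿcⁿ} is not context-free.

No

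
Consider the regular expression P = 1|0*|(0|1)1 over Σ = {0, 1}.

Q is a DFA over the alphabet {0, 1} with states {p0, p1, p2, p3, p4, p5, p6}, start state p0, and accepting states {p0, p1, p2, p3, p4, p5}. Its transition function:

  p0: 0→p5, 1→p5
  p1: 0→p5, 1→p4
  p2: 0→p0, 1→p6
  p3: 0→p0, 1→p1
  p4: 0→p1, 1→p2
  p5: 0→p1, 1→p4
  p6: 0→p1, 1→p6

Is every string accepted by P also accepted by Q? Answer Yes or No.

Converting the expression P to a DFA (subset construction, then merging equivalent states) gives the minimal DFA with states {r0, r1, r2, r3, r4, r5}, start state r0, accepting states {r0, r1, r2, r3, r4} and transitions r0: 0→r1, 1→r2; r1: 0→r3, 1→r4; r2: 0→r5, 1→r4; r3: 0→r3, 1→r5; r4: 0→r5, 1→r5; r5: 0→r5, 1→r5.
Exploring the product automaton P × Q from the start pair (r0, p0), following both machines on each input symbol, reaches 12 state pairs: (r0, p0), (r1, p5), (r2, p5), (r3, p1), (r4, p4), (r5, p1), (r3, p5), (r5, p4), (r5, p2), (r5, p5), (r5, p0), (r5, p6).
P accepts in {r0, r1, r2, r3, r4} and Q accepts in {p0, p1, p2, p3, p4, p5}. The reachable pairs whose P-component is accepting are (r0, p0), (r1, p5), (r2, p5), (r3, p1), (r4, p4), (r3, p5); in each of them the Q-component is accepting too, so the product for L(P) \ L(Q) (P-component accepting, Q-component rejecting) has no reachable accepting pair and the difference is empty.
Hence every string in L(P) is also in L(Q).

Yes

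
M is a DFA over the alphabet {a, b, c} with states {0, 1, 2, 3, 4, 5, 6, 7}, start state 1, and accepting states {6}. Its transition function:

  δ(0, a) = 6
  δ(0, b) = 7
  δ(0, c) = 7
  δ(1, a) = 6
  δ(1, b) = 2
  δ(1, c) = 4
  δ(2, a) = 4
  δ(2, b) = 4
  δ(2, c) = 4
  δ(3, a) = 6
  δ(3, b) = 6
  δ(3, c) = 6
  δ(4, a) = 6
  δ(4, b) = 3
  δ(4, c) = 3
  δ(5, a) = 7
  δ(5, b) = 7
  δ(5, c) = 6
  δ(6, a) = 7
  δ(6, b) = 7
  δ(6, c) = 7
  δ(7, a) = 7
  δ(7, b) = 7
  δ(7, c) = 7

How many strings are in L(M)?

29

The useful subgraph on states {1, 2, 3, 4, 6} is acyclic, so L(M) is finite; the longest accepting path visits 5 useful states, giving maximum string length 4.
Counting accepting paths from 1 by length: 1 of length 1, 1 of length 2, 9 of length 3, 18 of length 4. Total 29.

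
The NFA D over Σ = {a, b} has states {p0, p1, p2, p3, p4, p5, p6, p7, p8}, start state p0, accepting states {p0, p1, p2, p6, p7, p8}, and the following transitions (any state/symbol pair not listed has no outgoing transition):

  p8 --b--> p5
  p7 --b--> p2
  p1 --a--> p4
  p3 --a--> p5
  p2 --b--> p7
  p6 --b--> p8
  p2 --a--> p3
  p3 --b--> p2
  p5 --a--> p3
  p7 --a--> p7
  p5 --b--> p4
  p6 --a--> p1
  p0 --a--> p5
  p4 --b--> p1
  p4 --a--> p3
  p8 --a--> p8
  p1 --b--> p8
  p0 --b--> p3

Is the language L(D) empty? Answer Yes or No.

The empty string ε is accepted: the run p0 ends in the accepting state p0.
Since at least one string is accepted, L(D) is not empty.

No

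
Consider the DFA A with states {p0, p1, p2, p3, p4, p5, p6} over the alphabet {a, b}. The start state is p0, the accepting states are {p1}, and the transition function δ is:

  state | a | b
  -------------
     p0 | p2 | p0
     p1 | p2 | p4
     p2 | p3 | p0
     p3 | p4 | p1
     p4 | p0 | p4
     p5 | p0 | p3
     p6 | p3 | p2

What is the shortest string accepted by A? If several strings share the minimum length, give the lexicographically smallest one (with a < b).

A breadth-first search from p0 reaches an accepting state first via the path p0 → p2 → p3 → p1 on input aab.
No string of length < 3 is accepted (BFS exhausts all shorter strings without reaching an accepting state), and aab is the lexicographically least accepting string of length 3.

aab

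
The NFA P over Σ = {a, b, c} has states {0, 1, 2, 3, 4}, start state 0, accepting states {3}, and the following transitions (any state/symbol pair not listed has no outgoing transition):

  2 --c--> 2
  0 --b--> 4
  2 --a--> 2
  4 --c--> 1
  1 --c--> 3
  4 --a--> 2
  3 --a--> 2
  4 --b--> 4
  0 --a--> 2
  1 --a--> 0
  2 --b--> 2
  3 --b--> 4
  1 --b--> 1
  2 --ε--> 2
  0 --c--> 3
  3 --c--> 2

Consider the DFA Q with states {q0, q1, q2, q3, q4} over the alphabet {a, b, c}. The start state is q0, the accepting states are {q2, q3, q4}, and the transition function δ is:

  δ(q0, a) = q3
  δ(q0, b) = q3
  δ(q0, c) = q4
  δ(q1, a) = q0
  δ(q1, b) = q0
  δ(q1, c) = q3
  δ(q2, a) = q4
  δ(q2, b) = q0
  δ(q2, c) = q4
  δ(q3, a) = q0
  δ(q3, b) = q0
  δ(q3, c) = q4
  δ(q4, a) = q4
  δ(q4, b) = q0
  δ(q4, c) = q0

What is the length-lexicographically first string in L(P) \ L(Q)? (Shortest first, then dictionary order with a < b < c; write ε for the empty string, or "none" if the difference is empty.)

The string bcc is accepted by P but not by Q.
No shorter string lies in the difference, and bcc is the lexicographically first length-3 string in L(P) \ L(Q).

bcc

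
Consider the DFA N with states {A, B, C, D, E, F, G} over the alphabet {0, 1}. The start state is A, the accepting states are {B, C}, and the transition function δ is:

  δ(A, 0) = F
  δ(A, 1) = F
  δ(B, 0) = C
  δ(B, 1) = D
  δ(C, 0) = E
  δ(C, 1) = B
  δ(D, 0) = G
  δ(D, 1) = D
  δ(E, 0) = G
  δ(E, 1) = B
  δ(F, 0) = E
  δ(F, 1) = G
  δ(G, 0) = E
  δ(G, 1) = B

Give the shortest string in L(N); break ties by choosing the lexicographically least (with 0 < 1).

001

A breadth-first search from A reaches an accepting state first via the path A → F → E → B on input 001.
No string of length < 3 is accepted (BFS exhausts all shorter strings without reaching an accepting state), and 001 is the lexicographically least accepting string of length 3.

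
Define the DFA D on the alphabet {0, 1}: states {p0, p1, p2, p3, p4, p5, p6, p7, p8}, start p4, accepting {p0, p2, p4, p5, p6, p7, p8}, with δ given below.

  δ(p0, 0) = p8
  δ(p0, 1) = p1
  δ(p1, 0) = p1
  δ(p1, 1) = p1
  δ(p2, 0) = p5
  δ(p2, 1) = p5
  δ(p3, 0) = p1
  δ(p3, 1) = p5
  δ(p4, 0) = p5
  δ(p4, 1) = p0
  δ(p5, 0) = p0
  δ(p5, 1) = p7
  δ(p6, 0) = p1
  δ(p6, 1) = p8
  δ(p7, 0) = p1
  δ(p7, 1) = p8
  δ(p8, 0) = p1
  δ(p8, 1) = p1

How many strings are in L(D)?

The useful subgraph on states {p0, p4, p5, p7, p8} is acyclic, so L(D) is finite; the longest accepting path visits 4 useful states, giving maximum string length 3.
Counting accepting paths from p4 by length: 1 of length 0, 2 of length 1, 3 of length 2, 2 of length 3. Total 8.

8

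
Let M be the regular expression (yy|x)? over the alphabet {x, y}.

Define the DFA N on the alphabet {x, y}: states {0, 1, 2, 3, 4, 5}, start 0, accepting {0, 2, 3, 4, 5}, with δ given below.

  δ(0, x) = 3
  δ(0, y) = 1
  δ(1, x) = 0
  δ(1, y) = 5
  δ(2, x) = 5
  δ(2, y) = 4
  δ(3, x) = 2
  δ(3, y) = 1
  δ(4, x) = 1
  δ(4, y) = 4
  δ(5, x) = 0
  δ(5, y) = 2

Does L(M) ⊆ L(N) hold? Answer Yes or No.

Yes

Converting the expression M to a DFA (subset construction, then merging equivalent states) gives the minimal DFA with states {m0, m1, m2, m3}, start state m0, accepting states {m0, m1} and transitions m0: x→m1, y→m2; m1: x→m3, y→m3; m2: x→m3, y→m1; m3: x→m3, y→m3.
Exploring the product automaton M × N from the start pair (m0, 0), following both machines on each input symbol, reaches 10 state pairs: (m0, 0), (m1, 3), (m2, 1), (m3, 2), (m3, 1), (m3, 0), (m1, 5), (m3, 5), (m3, 4), (m3, 3).
M accepts in {m0, m1} and N accepts in {0, 2, 3, 4, 5}. The reachable pairs whose M-component is accepting are (m0, 0), (m1, 3), (m1, 5); in each of them the N-component is accepting too, so the product for L(M) \ L(N) (M-component accepting, N-component rejecting) has no reachable accepting pair and the difference is empty.
Hence every string in L(M) is also in L(N).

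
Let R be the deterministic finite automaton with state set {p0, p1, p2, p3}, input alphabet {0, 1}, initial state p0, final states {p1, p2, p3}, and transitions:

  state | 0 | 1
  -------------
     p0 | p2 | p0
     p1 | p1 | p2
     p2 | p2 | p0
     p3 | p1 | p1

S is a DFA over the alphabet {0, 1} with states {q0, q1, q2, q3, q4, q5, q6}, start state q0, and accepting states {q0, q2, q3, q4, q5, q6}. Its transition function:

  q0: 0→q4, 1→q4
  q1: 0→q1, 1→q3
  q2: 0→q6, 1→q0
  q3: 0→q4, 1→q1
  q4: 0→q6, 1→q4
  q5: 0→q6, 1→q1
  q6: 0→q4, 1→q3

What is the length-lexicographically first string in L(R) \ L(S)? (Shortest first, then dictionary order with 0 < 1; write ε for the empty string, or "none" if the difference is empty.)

The string 00110 is accepted by R but not by S.
No shorter string lies in the difference, and 00110 is the lexicographically first length-5 string in L(R) \ L(S).

00110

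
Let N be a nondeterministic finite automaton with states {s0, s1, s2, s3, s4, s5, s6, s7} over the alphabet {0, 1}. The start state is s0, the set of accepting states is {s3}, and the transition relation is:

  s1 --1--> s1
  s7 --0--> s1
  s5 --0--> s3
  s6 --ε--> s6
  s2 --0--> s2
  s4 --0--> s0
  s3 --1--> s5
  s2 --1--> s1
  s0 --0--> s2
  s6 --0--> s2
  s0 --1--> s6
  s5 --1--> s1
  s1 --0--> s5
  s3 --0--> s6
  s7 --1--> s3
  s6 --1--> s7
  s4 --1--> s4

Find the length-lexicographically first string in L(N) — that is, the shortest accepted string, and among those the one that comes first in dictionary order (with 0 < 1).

A breadth-first search from s0 reaches an accepting state first via the path s0 → s6 → s7 → s3 on input 111.
No string of length < 3 is accepted (BFS exhausts all shorter strings without reaching an accepting state), and 111 is the lexicographically least accepting string of length 3.

111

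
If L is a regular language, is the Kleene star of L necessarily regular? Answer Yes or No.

Yes

If R is a regular expression for L then R* denotes L*; on automata, add a new accepting start state with an ε-move into the old start state and ε-moves from every old accepting state back to it.
So the regular languages are closed under Kleene star.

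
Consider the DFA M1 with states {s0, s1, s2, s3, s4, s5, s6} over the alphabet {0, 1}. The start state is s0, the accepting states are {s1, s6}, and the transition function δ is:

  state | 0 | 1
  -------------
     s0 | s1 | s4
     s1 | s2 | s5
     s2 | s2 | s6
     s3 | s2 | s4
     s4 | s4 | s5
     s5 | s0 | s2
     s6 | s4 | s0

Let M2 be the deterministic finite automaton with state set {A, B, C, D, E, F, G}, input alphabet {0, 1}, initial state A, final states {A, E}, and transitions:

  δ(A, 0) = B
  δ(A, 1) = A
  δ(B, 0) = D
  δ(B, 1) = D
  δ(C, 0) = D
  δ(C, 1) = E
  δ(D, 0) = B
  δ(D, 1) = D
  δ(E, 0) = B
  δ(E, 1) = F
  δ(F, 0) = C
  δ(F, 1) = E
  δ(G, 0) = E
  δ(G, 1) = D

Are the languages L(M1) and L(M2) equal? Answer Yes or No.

The string 0 is accepted by M1 but rejected by M2.
So L(M1) ≠ L(M2).

No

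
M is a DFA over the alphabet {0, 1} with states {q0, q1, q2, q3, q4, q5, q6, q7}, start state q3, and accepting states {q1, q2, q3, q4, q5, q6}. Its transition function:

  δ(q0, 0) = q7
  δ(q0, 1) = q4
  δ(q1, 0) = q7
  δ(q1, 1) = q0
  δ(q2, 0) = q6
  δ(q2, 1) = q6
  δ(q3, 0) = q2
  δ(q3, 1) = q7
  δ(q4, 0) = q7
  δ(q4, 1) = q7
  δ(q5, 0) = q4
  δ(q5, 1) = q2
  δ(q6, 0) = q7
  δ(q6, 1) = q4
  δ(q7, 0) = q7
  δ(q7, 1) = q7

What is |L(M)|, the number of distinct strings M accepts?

6

The useful subgraph on states {q2, q3, q4, q6} is acyclic, so L(M) is finite; the longest accepting path visits 4 useful states, giving maximum string length 3.
Counting accepting paths from q3 by length: 1 of length 0, 1 of length 1, 2 of length 2, 2 of length 3. Total 6.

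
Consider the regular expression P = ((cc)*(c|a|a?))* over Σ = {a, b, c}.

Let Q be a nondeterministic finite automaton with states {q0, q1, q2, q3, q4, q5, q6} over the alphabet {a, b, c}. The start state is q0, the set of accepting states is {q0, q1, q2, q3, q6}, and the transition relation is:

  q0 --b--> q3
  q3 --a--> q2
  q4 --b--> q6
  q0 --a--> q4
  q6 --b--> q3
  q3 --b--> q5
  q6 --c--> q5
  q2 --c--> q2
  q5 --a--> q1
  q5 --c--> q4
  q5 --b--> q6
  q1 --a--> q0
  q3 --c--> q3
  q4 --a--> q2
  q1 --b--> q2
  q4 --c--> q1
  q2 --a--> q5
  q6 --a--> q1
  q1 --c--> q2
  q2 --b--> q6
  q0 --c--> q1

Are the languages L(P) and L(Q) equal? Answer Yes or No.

The string a is accepted by P but rejected by Q.
So L(P) ≠ L(Q).

No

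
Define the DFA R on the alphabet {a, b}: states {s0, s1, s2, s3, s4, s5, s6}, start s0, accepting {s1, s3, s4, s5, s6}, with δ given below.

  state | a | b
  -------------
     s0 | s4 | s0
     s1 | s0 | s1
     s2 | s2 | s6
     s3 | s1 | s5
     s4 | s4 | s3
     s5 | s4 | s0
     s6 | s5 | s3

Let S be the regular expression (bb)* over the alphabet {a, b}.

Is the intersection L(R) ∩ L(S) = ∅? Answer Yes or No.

Yes

Converting the expression S to a DFA (subset construction, then merging equivalent states) gives the minimal DFA with states {r0, r1, r2}, start state r0, accepting states {r0} and transitions r0: a→r1, b→r2; r1: a→r1, b→r1; r2: a→r1, b→r0.
Exploring the product automaton R × S from the start pair (s0, r0), following both machines on each input symbol, reaches 7 state pairs: (s0, r0), (s4, r1), (s0, r2), (s3, r1), (s1, r1), (s5, r1), (s0, r1).
R accepts in {s1, s3, s4, s5, s6} and S accepts in {r0}; no reachable pair has both components accepting, so no string drives both machines to acceptance simultaneously and L(R) ∩ L(S) = ∅.
So no string is accepted by both, and the intersection is empty.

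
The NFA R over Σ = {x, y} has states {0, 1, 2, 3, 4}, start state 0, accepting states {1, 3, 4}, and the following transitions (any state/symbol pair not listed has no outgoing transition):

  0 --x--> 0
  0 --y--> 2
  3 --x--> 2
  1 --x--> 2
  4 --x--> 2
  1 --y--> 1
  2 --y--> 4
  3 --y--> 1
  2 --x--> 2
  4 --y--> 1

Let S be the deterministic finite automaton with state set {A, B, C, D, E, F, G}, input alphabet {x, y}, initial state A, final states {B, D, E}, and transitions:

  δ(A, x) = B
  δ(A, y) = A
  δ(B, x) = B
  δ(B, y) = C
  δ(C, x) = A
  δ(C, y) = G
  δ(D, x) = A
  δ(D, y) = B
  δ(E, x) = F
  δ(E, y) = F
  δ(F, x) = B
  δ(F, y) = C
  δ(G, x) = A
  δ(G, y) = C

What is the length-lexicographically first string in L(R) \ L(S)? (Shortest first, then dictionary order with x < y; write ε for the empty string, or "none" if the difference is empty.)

The string yy is accepted by R but not by S.
No shorter string lies in the difference, and yy is the lexicographically first length-2 string in L(R) \ L(S).

yy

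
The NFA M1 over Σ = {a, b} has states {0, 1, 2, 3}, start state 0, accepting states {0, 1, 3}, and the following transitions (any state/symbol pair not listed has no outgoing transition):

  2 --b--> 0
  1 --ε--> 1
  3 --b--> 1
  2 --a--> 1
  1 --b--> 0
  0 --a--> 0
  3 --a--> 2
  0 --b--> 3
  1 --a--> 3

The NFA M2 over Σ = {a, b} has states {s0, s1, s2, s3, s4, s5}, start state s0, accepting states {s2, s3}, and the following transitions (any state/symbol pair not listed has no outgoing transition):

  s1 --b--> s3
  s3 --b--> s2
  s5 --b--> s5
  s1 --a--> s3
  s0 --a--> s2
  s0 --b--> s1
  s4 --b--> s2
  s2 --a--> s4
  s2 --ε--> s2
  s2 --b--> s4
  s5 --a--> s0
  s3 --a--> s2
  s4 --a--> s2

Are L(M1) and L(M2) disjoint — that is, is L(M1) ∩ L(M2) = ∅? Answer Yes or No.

No

The string a is accepted by both M1 and M2.
Hence L(M1) ∩ L(M2) ≠ ∅.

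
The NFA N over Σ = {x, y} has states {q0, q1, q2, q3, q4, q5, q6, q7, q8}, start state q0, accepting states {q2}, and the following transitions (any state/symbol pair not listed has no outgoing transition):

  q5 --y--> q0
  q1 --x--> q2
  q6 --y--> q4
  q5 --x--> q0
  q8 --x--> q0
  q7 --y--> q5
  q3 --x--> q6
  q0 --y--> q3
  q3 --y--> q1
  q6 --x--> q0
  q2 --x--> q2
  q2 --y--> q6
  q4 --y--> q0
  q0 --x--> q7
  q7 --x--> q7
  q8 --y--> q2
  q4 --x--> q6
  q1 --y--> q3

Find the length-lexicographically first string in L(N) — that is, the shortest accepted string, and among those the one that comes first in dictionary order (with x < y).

A breadth-first search from q0 reaches an accepting state first via the path q0 → q3 → q1 → q2 on input yyx.
No string of length < 3 is accepted (BFS exhausts all shorter strings without reaching an accepting state), and yyx is the lexicographically least accepting string of length 3.

yyx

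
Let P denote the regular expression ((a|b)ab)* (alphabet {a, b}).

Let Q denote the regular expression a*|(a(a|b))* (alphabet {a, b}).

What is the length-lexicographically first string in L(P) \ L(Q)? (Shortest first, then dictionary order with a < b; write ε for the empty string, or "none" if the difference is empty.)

aab

The string aab is accepted by P but not by Q.
No shorter string lies in the difference, and aab is the lexicographically first length-3 string in L(P) \ L(Q).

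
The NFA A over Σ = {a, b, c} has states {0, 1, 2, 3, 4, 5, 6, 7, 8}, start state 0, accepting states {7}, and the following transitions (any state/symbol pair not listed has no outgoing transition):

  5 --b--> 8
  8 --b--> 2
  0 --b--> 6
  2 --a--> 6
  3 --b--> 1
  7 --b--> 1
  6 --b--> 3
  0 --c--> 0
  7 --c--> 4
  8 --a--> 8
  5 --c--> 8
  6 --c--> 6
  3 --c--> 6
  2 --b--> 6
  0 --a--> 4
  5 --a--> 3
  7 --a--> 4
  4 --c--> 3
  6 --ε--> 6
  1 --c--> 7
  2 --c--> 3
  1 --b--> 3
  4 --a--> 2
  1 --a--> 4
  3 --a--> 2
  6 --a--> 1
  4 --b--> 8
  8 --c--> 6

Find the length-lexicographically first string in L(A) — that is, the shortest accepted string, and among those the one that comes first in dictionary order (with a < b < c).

A breadth-first search from 0 reaches an accepting state first via the path 0 → 6 → 1 → 7 on input bac.
No string of length < 3 is accepted (BFS exhausts all shorter strings without reaching an accepting state), and bac is the lexicographically least accepting string of length 3.

bac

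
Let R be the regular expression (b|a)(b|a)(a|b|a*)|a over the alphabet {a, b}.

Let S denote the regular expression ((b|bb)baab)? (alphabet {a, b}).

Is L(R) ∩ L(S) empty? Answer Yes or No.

Yes

Converting the expression R to a DFA (subset construction, then merging equivalent states) gives the minimal DFA with states {r0, r1, r2, r3, r4, r5, r6}, start state r0, accepting states {r1, r3, r4, r5} and transitions r0: a→r1, b→r2; r1: a→r3, b→r3; r2: a→r3, b→r3; r3: a→r4, b→r5; r4: a→r4, b→r6; r5: a→r6, b→r6; r6: a→r6, b→r6.
Converting the expression S to a DFA (subset construction, then merging equivalent states) gives the minimal DFA with states {s0, s1, s2, s3, s4, s5, s6, s7}, start state s0, accepting states {s0, s7} and transitions s0: a→s1, b→s2; s1: a→s1, b→s1; s2: a→s1, b→s3; s3: a→s4, b→s5; s4: a→s6, b→s1; s5: a→s4, b→s1; s6: a→s1, b→s7; s7: a→s1, b→s1.
Exploring the product automaton R × S from the start pair (r0, s0), following both machines on each input symbol, reaches 14 state pairs: (r0, s0), (r1, s1), (r2, s2), (r3, s1), (r3, s3), (r4, s1), (r5, s1), (r4, s4), (r5, s5), (r6, s1), (r4, s6), (r6, s4), (r6, s7), (r6, s6).
R accepts in {r1, r3, r4, r5} and S accepts in {s0, s7}; no reachable pair has both components accepting, so no string drives both machines to acceptance simultaneously and L(R) ∩ L(S) = ∅.
So no string is accepted by both, and the intersection is empty.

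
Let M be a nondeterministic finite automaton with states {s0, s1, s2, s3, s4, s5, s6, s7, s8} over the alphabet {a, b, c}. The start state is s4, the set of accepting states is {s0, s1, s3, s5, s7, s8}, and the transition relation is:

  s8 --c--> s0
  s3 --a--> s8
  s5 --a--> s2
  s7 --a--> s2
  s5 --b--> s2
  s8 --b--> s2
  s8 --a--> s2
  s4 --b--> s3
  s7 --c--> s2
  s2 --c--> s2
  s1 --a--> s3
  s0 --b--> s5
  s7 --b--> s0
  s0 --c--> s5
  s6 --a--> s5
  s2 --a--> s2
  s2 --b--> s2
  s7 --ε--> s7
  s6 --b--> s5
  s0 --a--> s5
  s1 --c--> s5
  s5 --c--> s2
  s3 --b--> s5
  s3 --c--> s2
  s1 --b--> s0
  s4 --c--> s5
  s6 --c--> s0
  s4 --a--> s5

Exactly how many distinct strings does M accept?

The useful subgraph on states {s0, s3, s4, s5, s8} is acyclic, so L(M) is finite; the longest accepting path visits 5 useful states, giving maximum string length 4.
Counting accepting paths from s4 by length: 3 of length 1, 2 of length 2, 1 of length 3, 3 of length 4. Total 9.

9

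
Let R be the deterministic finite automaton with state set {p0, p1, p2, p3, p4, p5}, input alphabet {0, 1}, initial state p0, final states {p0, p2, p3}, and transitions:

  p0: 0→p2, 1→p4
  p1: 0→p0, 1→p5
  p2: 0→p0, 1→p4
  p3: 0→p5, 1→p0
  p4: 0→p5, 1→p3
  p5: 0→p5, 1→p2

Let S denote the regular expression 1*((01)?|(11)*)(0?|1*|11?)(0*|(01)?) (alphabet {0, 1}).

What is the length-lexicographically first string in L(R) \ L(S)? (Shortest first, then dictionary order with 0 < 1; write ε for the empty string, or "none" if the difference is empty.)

0011

The string 0011 is accepted by R but not by S.
No shorter string lies in the difference, and 0011 is the lexicographically first length-4 string in L(R) \ L(S).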